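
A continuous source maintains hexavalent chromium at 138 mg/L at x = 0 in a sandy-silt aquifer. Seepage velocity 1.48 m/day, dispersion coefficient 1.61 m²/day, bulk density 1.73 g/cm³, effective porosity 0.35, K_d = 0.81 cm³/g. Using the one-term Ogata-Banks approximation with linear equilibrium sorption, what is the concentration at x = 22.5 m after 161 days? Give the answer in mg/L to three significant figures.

Retardation factor R = 1 + ρ_b·K_d/n = 1 + 1.73 × 0.81/0.35 = 5.004.
Sorption retards both mechanisms: v_R = v/R = 0.2958 m/day, D_R = D/R = 0.3217 m²/day.
v_R·t = 0.2958 × 161 = 47.6238 m; 2√(D_R t) = 14.39 m; argument = (22.5 − 47.6238)/14.39 = -1.746.
C = C₀ × ½·erfc(-1.746) = 138 × 0.9932 = 137 mg/L.

137 mg/L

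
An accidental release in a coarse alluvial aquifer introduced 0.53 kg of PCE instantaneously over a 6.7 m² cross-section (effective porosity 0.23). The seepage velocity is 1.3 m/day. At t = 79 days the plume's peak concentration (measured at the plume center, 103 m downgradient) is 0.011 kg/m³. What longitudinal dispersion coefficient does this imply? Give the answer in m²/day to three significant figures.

At the plume center C_max = M/(n_e·A·√(4πDt)), so D = M²/(4πt·(n_e·A·C_max)²).
n_e·A·C_max = 0.23 × 6.7 × 0.011 = 0.01695 kg/m.
D = 0.53²/(4π × 79 × 0.01695²) = 0.985 m²/day.

0.985 m²/day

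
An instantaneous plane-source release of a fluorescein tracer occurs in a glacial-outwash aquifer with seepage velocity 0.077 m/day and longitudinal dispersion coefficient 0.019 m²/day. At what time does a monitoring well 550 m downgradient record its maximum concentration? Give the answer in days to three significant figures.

For the 1D instantaneous-source solution, setting ∂C/∂t = 0 at fixed x gives v²t² + 2Dt − x² = 0, so t = (√(D² + v²x²) − D)/v².
√(D² + v²x²) = √(0.019² + 0.077² × 550²) = 42.35; v² = 0.005929.
t = (42.35 − 0.019)/0.005929 = 7140 days (vs. the pure-advection estimate x/v = 7140 d).

7140 days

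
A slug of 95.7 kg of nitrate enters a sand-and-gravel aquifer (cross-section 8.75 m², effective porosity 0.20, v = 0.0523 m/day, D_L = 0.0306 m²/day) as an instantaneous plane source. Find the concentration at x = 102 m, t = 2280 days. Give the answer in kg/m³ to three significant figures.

For an instantaneous plane source, C(x,t) = M/(n_e·A·√(4πDt)) · exp(−(x−vt)²/(4Dt)), with n_e·A the pore (flow) area.
Plume center vt = 0.0523 × 2280 = 119.244 m, so the well at 102 m is 17.244 m upgradient of the peak.
√(4πDt) = 29.61 m, giving peak height M/(n_e·A·√(4πDt)) = 95.7/(0.20 × 8.75 × 29.61) = 1.847 kg/m³.
(x−vt)²/(4Dt) = (-17.244)²/(4 × 0.0306 × 2280) = 1.066; exp(−1.066) = 0.3444.
C = 1.847 × 0.3444 = 0.636 kg/m³.

0.636 kg/m³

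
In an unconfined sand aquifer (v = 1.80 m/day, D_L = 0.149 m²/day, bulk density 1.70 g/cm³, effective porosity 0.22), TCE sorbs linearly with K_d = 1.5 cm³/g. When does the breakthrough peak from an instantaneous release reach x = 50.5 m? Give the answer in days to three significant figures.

Retardation factor R = 1 + ρ_b·K_d/n = 1 + 1.70 × 1.5/0.22 = 12.59.
Sorption retards both mechanisms: v_R = v/R = 0.1430 m/day, D_R = D/R = 0.01183 m²/day.
Peak time from v_R²t² + 2D_R t − x² = 0: t = (√(D_R² + v_R²x²) − D_R)/v_R².
√(D_R² + v_R²x²) = √(0.01183² + 0.1430² × 50.5²) = 7.222; v_R² = 0.02045.
t = (7.222 − 0.01183)/0.02045 = 353 days.

353 days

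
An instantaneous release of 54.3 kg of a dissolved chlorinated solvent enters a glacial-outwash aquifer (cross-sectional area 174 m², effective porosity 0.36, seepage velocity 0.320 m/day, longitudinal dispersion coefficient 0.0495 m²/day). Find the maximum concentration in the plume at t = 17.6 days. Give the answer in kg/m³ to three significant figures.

The peak of an instantaneous 1D plume sits at x = vt; there the Gaussian factor is 1 and C_max = M/(n_e·A·√(4πDt)), where n_e·A is the pore area the mass is dissolved in.
√(4πDt) = √(4π × 0.0495 × 17.6) = 3.309 m, so C_max = 54.3/(0.36 × 174 × 3.309) = 0.262 kg/m³.

0.262 kg/m³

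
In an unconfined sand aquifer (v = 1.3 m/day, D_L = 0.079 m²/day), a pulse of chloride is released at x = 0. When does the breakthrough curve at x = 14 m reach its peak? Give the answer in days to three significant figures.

For the 1D instantaneous-source solution, setting ∂C/∂t = 0 at fixed x gives v²t² + 2Dt − x² = 0, so t = (√(D² + v²x²) − D)/v².
√(D² + v²x²) = √(0.079² + 1.3² × 14²) = 18.20; v² = 1.69.
t = (18.20 − 0.079)/1.69 = 10.7 days (vs. the pure-advection estimate x/v = 10.8 d).

10.7 days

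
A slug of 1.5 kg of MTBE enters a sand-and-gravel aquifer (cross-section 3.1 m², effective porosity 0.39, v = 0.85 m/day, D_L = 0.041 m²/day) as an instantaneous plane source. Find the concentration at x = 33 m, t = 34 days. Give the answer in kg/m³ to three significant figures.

0.0145 kg/m³

For an instantaneous plane source, C(x,t) = M/(n_e·A·√(4πDt)) · exp(−(x−vt)²/(4Dt)), with n_e·A the pore (flow) area.
Plume center vt = 0.85 × 34 = 28.9 m, so the well at 33 m is 4.1 m downgradient of the peak.
√(4πDt) = 4.185 m, giving peak height M/(n_e·A·√(4πDt)) = 1.5/(0.39 × 3.1 × 4.185) = 0.2965 kg/m³.
(x−vt)²/(4Dt) = (4.1)²/(4 × 0.041 × 34) = 3.015; exp(−3.015) = 0.04905.
C = 0.2965 × 0.04905 = 0.0145 kg/m³.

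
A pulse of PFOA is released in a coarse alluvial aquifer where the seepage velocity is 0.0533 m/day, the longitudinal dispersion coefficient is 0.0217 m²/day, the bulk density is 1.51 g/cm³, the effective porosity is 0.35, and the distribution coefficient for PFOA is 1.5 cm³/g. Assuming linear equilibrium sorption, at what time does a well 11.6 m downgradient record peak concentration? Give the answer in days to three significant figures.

1570 days

Retardation factor R = 1 + ρ_b·K_d/n = 1 + 1.51 × 1.5/0.35 = 7.471.
Sorption retards both mechanisms: v_R = v/R = 0.007134 m/day, D_R = D/R = 0.002905 m²/day.
Peak time from v_R²t² + 2D_R t − x² = 0: t = (√(D_R² + v_R²x²) − D_R)/v_R².
√(D_R² + v_R²x²) = √(0.002905² + 0.007134² × 11.6²) = 0.08281; v_R² = 5.089e-05.
t = (0.08281 − 0.002905)/5.089e-05 = 1570 days.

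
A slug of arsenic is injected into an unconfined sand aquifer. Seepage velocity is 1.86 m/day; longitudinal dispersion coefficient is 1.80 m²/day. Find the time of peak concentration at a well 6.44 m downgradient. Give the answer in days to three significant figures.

2.98 days

For the 1D instantaneous-source solution, setting ∂C/∂t = 0 at fixed x gives v²t² + 2Dt − x² = 0, so t = (√(D² + v²x²) − D)/v².
√(D² + v²x²) = √(1.80² + 1.86² × 6.44²) = 12.11; v² = 3.4596.
t = (12.11 − 1.80)/3.4596 = 2.98 days (vs. the pure-advection estimate x/v = 3.46 d).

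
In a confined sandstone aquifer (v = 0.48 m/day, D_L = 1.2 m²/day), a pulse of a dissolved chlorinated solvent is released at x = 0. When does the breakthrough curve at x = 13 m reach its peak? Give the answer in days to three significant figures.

For the 1D instantaneous-source solution, setting ∂C/∂t = 0 at fixed x gives v²t² + 2Dt − x² = 0, so t = (√(D² + v²x²) − D)/v².
√(D² + v²x²) = √(1.2² + 0.48² × 13²) = 6.354; v² = 0.2304.
t = (6.354 − 1.2)/0.2304 = 22.4 days (vs. the pure-advection estimate x/v = 27.1 d).

22.4 days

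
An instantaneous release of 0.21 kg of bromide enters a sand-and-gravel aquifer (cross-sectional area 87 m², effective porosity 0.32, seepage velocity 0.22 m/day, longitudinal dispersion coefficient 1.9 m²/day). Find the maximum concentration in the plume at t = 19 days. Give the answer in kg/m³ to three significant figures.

0.000354 kg/m³

The peak of an instantaneous 1D plume sits at x = vt; there the Gaussian factor is 1 and C_max = M/(n_e·A·√(4πDt)), where n_e·A is the pore area the mass is dissolved in.
√(4πDt) = √(4π × 1.9 × 19) = 21.30 m, so C_max = 0.21/(0.32 × 87 × 21.30) = 0.000354 kg/m³.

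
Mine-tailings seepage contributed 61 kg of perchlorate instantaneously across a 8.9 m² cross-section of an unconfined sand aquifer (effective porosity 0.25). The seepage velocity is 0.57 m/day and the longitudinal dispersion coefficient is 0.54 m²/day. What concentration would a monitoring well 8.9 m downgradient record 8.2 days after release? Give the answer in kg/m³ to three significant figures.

For an instantaneous plane source, C(x,t) = M/(n_e·A·√(4πDt)) · exp(−(x−vt)²/(4Dt)), with n_e·A the pore (flow) area.
Plume center vt = 0.57 × 8.2 = 4.674 m, so the well at 8.9 m is 4.226 m downgradient of the peak.
√(4πDt) = 7.459 m, giving peak height M/(n_e·A·√(4πDt)) = 61/(0.25 × 8.9 × 7.459) = 3.676 kg/m³.
(x−vt)²/(4Dt) = (4.226)²/(4 × 0.54 × 8.2) = 1.008; exp(−1.008) = 0.3649.
C = 3.676 × 0.3649 = 1.34 kg/m³.

1.34 kg/m³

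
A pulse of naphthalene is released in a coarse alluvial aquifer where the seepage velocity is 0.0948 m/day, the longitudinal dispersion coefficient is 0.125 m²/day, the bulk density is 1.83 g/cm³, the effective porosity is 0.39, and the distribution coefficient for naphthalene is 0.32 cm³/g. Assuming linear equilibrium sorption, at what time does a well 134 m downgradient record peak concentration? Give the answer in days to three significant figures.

3500 days

Retardation factor R = 1 + ρ_b·K_d/n = 1 + 1.83 × 0.32/0.39 = 2.502.
Sorption retards both mechanisms: v_R = v/R = 0.03789 m/day, D_R = D/R = 0.04996 m²/day.
Peak time from v_R²t² + 2D_R t − x² = 0: t = (√(D_R² + v_R²x²) − D_R)/v_R².
√(D_R² + v_R²x²) = √(0.04996² + 0.03789² × 134²) = 5.078; v_R² = 0.001436.
t = (5.078 − 0.04996)/0.001436 = 3500 days.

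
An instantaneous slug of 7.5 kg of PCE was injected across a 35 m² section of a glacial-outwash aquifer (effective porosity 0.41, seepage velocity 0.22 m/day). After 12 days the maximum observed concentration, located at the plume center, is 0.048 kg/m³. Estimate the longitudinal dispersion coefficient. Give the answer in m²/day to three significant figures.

0.786 m²/day

At the plume center C_max = M/(n_e·A·√(4πDt)), so D = M²/(4πt·(n_e·A·C_max)²).
n_e·A·C_max = 0.41 × 35 × 0.048 = 0.6888 kg/m.
D = 7.5²/(4π × 12 × 0.6888²) = 0.786 m²/day.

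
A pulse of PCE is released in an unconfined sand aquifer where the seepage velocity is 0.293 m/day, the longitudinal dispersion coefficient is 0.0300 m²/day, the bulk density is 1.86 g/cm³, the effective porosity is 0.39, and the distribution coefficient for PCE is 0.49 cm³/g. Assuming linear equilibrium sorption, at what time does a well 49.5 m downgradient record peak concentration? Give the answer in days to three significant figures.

563 days

Retardation factor R = 1 + ρ_b·K_d/n = 1 + 1.86 × 0.49/0.39 = 3.337.
Sorption retards both mechanisms: v_R = v/R = 0.08780 m/day, D_R = D/R = 0.008990 m²/day.
Peak time from v_R²t² + 2D_R t − x² = 0: t = (√(D_R² + v_R²x²) − D_R)/v_R².
√(D_R² + v_R²x²) = √(0.008990² + 0.08780² × 49.5²) = 4.346; v_R² = 0.007709.
t = (4.346 − 0.008990)/0.007709 = 563 days.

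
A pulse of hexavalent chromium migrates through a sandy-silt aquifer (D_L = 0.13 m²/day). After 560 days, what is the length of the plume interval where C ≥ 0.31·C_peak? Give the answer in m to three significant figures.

The plume is Gaussian with σ = √(2Dt) = √(2 × 0.13 × 560) = 12.07 m.
C/C_peak = exp(−Δx²/(2σ²)) = 0.31 ⇒ Δx = σ·√(−2 ln 0.31) = 12.07 × 1.530 = 18.47 m.
Width = 2Δx = 36.9 m.

36.9 m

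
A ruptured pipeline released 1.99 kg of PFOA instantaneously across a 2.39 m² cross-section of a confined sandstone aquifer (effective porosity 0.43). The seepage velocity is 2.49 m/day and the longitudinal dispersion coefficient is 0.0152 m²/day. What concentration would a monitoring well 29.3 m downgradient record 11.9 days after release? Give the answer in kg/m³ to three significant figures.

For an instantaneous plane source, C(x,t) = M/(n_e·A·√(4πDt)) · exp(−(x−vt)²/(4Dt)), with n_e·A the pore (flow) area.
Plume center vt = 2.49 × 11.9 = 29.631 m, so the well at 29.3 m is 0.331 m upgradient of the peak.
√(4πDt) = 1.508 m, giving peak height M/(n_e·A·√(4πDt)) = 1.99/(0.43 × 2.39 × 1.508) = 1.284 kg/m³.
(x−vt)²/(4Dt) = (-0.331)²/(4 × 0.0152 × 11.9) = 0.1514; exp(−0.1514) = 0.8595.
C = 1.284 × 0.8595 = 1.10 kg/m³.

1.10 kg/m³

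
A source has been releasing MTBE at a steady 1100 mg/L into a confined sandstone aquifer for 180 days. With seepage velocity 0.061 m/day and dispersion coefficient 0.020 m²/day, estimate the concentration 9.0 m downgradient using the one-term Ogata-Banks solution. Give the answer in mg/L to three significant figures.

For a continuous step input, C/C₀ ≈ ½·erfc((x−vt)/(2√(Dt))).
vt = 0.061 × 180 = 10.98 m and 2√(Dt) = 2√(0.020 × 180) = 3.795 m.
Argument (x−vt)/(2√(Dt)) = (9.0 − 10.98)/3.795 = -0.5217; ½·erfc(-0.5217) = 0.7697.
C = 1100 × 0.7697 = 847 mg/L.

847 mg/L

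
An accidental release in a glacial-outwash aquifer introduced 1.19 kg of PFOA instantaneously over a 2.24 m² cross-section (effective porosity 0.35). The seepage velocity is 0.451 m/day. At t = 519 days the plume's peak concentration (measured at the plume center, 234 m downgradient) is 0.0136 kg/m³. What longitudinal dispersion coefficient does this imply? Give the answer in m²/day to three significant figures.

At the plume center C_max = M/(n_e·A·√(4πDt)), so D = M²/(4πt·(n_e·A·C_max)²).
n_e·A·C_max = 0.35 × 2.24 × 0.0136 = 0.01066 kg/m.
D = 1.19²/(4π × 519 × 0.01066²) = 1.91 m²/day.

1.91 m²/day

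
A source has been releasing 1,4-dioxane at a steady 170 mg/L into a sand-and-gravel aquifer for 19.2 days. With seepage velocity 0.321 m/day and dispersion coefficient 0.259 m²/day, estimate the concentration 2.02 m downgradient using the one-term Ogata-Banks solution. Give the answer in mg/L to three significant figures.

For a continuous step input, C/C₀ ≈ ½·erfc((x−vt)/(2√(Dt))).
vt = 0.321 × 19.2 = 6.1632 m and 2√(Dt) = 2√(0.259 × 19.2) = 4.460 m.
Argument (x−vt)/(2√(Dt)) = (2.02 − 6.1632)/4.460 = -0.9290; ½·erfc(-0.9290) = 0.9055.
C = 170 × 0.9055 = 154 mg/L.

154 mg/L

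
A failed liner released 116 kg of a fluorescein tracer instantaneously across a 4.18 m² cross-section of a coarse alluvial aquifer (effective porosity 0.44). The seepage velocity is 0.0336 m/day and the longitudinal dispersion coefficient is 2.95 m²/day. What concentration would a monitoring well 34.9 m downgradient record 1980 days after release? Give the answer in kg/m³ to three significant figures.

For an instantaneous plane source, C(x,t) = M/(n_e·A·√(4πDt)) · exp(−(x−vt)²/(4Dt)), with n_e·A the pore (flow) area.
Plume center vt = 0.0336 × 1980 = 66.528 m, so the well at 34.9 m is 31.628 m upgradient of the peak.
√(4πDt) = 270.9 m, giving peak height M/(n_e·A·√(4πDt)) = 116/(0.44 × 4.18 × 270.9) = 0.2328 kg/m³.
(x−vt)²/(4Dt) = (-31.628)²/(4 × 2.95 × 1980) = 0.04282; exp(−0.04282) = 0.9581.
C = 0.2328 × 0.9581 = 0.223 kg/m³.

0.223 kg/m³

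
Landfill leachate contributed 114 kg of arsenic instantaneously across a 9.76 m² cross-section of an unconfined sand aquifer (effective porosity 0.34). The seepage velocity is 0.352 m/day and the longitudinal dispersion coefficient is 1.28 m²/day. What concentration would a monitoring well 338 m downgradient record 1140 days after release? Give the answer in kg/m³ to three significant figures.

For an instantaneous plane source, C(x,t) = M/(n_e·A·√(4πDt)) · exp(−(x−vt)²/(4Dt)), with n_e·A the pore (flow) area.
Plume center vt = 0.352 × 1140 = 401.28 m, so the well at 338 m is 63.28 m upgradient of the peak.
√(4πDt) = 135.4 m, giving peak height M/(n_e·A·√(4πDt)) = 114/(0.34 × 9.76 × 135.4) = 0.2537 kg/m³.
(x−vt)²/(4Dt) = (-63.28)²/(4 × 1.28 × 1140) = 0.6861; exp(−0.6861) = 0.5035.
C = 0.2537 × 0.5035 = 0.128 kg/m³.

0.128 kg/m³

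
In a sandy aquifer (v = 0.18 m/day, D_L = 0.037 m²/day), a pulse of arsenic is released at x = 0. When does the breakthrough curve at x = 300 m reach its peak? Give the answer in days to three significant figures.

1670 days

For the 1D instantaneous-source solution, setting ∂C/∂t = 0 at fixed x gives v²t² + 2Dt − x² = 0, so t = (√(D² + v²x²) − D)/v².
√(D² + v²x²) = √(0.037² + 0.18² × 300²) = 54.00; v² = 0.0324.
t = (54.00 − 0.037)/0.0324 = 1670 days (vs. the pure-advection estimate x/v = 1670 d).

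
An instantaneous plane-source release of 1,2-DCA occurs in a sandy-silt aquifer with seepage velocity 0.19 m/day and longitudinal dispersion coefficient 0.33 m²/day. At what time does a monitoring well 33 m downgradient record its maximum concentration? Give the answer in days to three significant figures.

For the 1D instantaneous-source solution, setting ∂C/∂t = 0 at fixed x gives v²t² + 2Dt − x² = 0, so t = (√(D² + v²x²) − D)/v².
√(D² + v²x²) = √(0.33² + 0.19² × 33²) = 6.279; v² = 0.0361.
t = (6.279 − 0.33)/0.0361 = 165 days (vs. the pure-advection estimate x/v = 174 d).

165 days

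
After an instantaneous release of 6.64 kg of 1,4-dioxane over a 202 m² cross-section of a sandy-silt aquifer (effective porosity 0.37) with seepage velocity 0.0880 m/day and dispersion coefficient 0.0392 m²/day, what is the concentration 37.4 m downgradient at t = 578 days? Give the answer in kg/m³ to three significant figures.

For an instantaneous plane source, C(x,t) = M/(n_e·A·√(4πDt)) · exp(−(x−vt)²/(4Dt)), with n_e·A the pore (flow) area.
Plume center vt = 0.0880 × 578 = 50.864 m, so the well at 37.4 m is 13.464 m upgradient of the peak.
√(4πDt) = 16.87 m, giving peak height M/(n_e·A·√(4πDt)) = 6.64/(0.37 × 202 × 16.87) = 0.005266 kg/m³.
(x−vt)²/(4Dt) = (-13.464)²/(4 × 0.0392 × 578) = 2.000; exp(−2.000) = 0.1353.
C = 0.005266 × 0.1353 = 0.000712 kg/m³.

0.000712 kg/m³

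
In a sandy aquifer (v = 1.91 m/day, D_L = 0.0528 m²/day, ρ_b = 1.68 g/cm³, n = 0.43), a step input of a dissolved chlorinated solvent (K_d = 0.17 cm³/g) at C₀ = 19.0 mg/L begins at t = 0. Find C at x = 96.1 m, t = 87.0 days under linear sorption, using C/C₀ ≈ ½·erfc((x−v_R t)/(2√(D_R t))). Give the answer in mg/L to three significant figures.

Retardation factor R = 1 + ρ_b·K_d/n = 1 + 1.68 × 0.17/0.43 = 1.664.
Sorption retards both mechanisms: v_R = v/R = 1.148 m/day, D_R = D/R = 0.03173 m²/day.
v_R·t = 1.148 × 87.0 = 99.876 m; 2√(D_R t) = 3.323 m; argument = (96.1 − 99.876)/3.323 = -1.136.
C = C₀ × ½·erfc(-1.136) = 19.0 × 0.9459 = 18.0 mg/L.

18.0 mg/L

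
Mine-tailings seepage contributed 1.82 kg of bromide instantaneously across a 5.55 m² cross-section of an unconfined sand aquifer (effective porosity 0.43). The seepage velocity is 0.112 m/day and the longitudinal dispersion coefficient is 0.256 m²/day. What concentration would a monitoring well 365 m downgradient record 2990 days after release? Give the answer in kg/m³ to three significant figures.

For an instantaneous plane source, C(x,t) = M/(n_e·A·√(4πDt)) · exp(−(x−vt)²/(4Dt)), with n_e·A the pore (flow) area.
Plume center vt = 0.112 × 2990 = 334.88 m, so the well at 365 m is 30.12 m downgradient of the peak.
√(4πDt) = 98.08 m, giving peak height M/(n_e·A·√(4πDt)) = 1.82/(0.43 × 5.55 × 98.08) = 0.007776 kg/m³.
(x−vt)²/(4Dt) = (30.12)²/(4 × 0.256 × 2990) = 0.2963; exp(−0.2963) = 0.7436.
C = 0.007776 × 0.7436 = 0.00578 kg/m³.

0.00578 kg/m³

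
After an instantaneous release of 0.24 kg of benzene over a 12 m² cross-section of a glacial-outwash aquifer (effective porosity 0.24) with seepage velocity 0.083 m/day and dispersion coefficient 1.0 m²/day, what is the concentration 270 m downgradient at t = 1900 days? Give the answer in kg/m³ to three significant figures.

For an instantaneous plane source, C(x,t) = M/(n_e·A·√(4πDt)) · exp(−(x−vt)²/(4Dt)), with n_e·A the pore (flow) area.
Plume center vt = 0.083 × 1900 = 157.7 m, so the well at 270 m is 112.3 m downgradient of the peak.
√(4πDt) = 154.5 m, giving peak height M/(n_e·A·√(4πDt)) = 0.24/(0.24 × 12 × 154.5) = 0.0005394 kg/m³.
(x−vt)²/(4Dt) = (112.3)²/(4 × 1.0 × 1900) = 1.659; exp(−1.659) = 0.1903.
C = 0.0005394 × 0.1903 = 0.000103 kg/m³.

0.000103 kg/m³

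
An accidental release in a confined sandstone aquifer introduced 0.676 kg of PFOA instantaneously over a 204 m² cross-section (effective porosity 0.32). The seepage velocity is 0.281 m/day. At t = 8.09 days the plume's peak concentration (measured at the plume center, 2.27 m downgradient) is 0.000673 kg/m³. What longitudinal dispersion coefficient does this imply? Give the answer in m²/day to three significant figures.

At the plume center C_max = M/(n_e·A·√(4πDt)), so D = M²/(4πt·(n_e·A·C_max)²).
n_e·A·C_max = 0.32 × 204 × 0.000673 = 0.04393 kg/m.
D = 0.676²/(4π × 8.09 × 0.04393²) = 2.33 m²/day.

2.33 m²/day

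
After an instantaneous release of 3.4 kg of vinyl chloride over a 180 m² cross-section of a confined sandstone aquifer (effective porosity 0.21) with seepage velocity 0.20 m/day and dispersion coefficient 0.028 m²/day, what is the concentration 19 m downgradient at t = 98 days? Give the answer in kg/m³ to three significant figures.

For an instantaneous plane source, C(x,t) = M/(n_e·A·√(4πDt)) · exp(−(x−vt)²/(4Dt)), with n_e·A the pore (flow) area.
Plume center vt = 0.20 × 98 = 19.6 m, so the well at 19 m is 0.6 m upgradient of the peak.
√(4πDt) = 5.872 m, giving peak height M/(n_e·A·√(4πDt)) = 3.4/(0.21 × 180 × 5.872) = 0.01532 kg/m³.
(x−vt)²/(4Dt) = (-0.6)²/(4 × 0.028 × 98) = 0.03280; exp(−0.03280) = 0.9677.
C = 0.01532 × 0.9677 = 0.0148 kg/m³.

0.0148 kg/m³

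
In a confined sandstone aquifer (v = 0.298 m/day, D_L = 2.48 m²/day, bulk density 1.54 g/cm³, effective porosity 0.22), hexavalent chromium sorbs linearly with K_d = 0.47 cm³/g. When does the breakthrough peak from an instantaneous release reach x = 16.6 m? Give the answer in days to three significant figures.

148 days

Retardation factor R = 1 + ρ_b·K_d/n = 1 + 1.54 × 0.47/0.22 = 4.290.
Sorption retards both mechanisms: v_R = v/R = 0.06946 m/day, D_R = D/R = 0.5781 m²/day.
Peak time from v_R²t² + 2D_R t − x² = 0: t = (√(D_R² + v_R²x²) − D_R)/v_R².
√(D_R² + v_R²x²) = √(0.5781² + 0.06946² × 16.6²) = 1.290; v_R² = 0.004825.
t = (1.290 − 0.5781)/0.004825 = 148 days.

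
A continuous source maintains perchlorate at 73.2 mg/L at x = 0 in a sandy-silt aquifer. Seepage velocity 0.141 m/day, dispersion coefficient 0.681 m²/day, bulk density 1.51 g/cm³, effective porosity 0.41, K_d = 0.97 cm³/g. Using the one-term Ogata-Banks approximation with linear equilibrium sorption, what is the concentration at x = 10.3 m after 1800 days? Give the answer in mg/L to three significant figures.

71.3 mg/L

Retardation factor R = 1 + ρ_b·K_d/n = 1 + 1.51 × 0.97/0.41 = 4.572.
Sorption retards both mechanisms: v_R = v/R = 0.03084 m/day, D_R = D/R = 0.1490 m²/day.
v_R·t = 0.03084 × 1800 = 55.512 m; 2√(D_R t) = 32.75 m; argument = (10.3 − 55.512)/32.75 = -1.381.
C = C₀ × ½·erfc(-1.381) = 73.2 × 0.9746 = 71.3 mg/L.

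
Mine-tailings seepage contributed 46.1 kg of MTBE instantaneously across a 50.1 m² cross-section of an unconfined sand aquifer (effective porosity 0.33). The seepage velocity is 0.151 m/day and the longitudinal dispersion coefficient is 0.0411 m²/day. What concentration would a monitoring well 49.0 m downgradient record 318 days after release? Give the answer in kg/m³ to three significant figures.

0.214 kg/m³

For an instantaneous plane source, C(x,t) = M/(n_e·A·√(4πDt)) · exp(−(x−vt)²/(4Dt)), with n_e·A the pore (flow) area.
Plume center vt = 0.151 × 318 = 48.018 m, so the well at 49.0 m is 0.982 m downgradient of the peak.
√(4πDt) = 12.82 m, giving peak height M/(n_e·A·√(4πDt)) = 46.1/(0.33 × 50.1 × 12.82) = 0.2175 kg/m³.
(x−vt)²/(4Dt) = (0.982)²/(4 × 0.0411 × 318) = 0.01845; exp(−0.01845) = 0.9817.
C = 0.2175 × 0.9817 = 0.214 kg/m³.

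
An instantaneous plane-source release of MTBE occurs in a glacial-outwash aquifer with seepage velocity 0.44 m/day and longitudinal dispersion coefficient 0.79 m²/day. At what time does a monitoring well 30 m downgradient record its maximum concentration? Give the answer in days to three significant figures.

For the 1D instantaneous-source solution, setting ∂C/∂t = 0 at fixed x gives v²t² + 2Dt − x² = 0, so t = (√(D² + v²x²) − D)/v².
√(D² + v²x²) = √(0.79² + 0.44² × 30²) = 13.22; v² = 0.1936.
t = (13.22 − 0.79)/0.1936 = 64.2 days (vs. the pure-advection estimate x/v = 68.2 d).

64.2 days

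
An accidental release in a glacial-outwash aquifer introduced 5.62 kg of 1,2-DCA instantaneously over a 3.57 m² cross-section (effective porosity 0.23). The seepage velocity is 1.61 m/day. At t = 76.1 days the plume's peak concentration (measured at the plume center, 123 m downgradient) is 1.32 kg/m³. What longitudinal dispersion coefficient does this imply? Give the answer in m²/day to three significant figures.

0.0281 m²/day

At the plume center C_max = M/(n_e·A·√(4πDt)), so D = M²/(4πt·(n_e·A·C_max)²).
n_e·A·C_max = 0.23 × 3.57 × 1.32 = 1.084 kg/m.
D = 5.62²/(4π × 76.1 × 1.084²) = 0.0281 m²/day.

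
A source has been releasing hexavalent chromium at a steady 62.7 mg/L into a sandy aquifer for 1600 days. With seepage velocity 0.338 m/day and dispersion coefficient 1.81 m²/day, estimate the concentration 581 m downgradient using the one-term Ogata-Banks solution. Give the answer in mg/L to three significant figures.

18.7 mg/L

For a continuous step input, C/C₀ ≈ ½·erfc((x−vt)/(2√(Dt))).
vt = 0.338 × 1600 = 540.8 m and 2√(Dt) = 2√(1.81 × 1600) = 107.6 m.
Argument (x−vt)/(2√(Dt)) = (581 − 540.8)/107.6 = 0.3736; ½·erfc(0.3736) = 0.2986.
C = 62.7 × 0.2986 = 18.7 mg/L.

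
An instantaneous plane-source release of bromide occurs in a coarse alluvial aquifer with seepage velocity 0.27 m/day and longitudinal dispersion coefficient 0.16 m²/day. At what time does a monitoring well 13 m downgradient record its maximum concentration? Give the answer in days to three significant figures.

46.0 days

For the 1D instantaneous-source solution, setting ∂C/∂t = 0 at fixed x gives v²t² + 2Dt − x² = 0, so t = (√(D² + v²x²) − D)/v².
√(D² + v²x²) = √(0.16² + 0.27² × 13²) = 3.514; v² = 0.0729.
t = (3.514 − 0.16)/0.0729 = 46.0 days (vs. the pure-advection estimate x/v = 48.1 d).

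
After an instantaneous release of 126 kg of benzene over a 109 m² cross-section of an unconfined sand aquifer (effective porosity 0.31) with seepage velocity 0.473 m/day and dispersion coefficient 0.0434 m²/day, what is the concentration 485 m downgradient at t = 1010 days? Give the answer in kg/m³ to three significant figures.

0.118 kg/m³

For an instantaneous plane source, C(x,t) = M/(n_e·A·√(4πDt)) · exp(−(x−vt)²/(4Dt)), with n_e·A the pore (flow) area.
Plume center vt = 0.473 × 1010 = 477.73 m, so the well at 485 m is 7.27 m downgradient of the peak.
√(4πDt) = 23.47 m, giving peak height M/(n_e·A·√(4πDt)) = 126/(0.31 × 109 × 23.47) = 0.1589 kg/m³.
(x−vt)²/(4Dt) = (7.27)²/(4 × 0.0434 × 1010) = 0.3014; exp(−0.3014) = 0.7398.
C = 0.1589 × 0.7398 = 0.118 kg/m³.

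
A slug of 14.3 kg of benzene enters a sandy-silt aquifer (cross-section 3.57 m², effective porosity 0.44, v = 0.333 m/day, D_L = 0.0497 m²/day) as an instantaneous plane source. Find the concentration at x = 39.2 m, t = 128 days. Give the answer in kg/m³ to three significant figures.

0.642 kg/m³

For an instantaneous plane source, C(x,t) = M/(n_e·A·√(4πDt)) · exp(−(x−vt)²/(4Dt)), with n_e·A the pore (flow) area.
Plume center vt = 0.333 × 128 = 42.624 m, so the well at 39.2 m is 3.424 m upgradient of the peak.
√(4πDt) = 8.941 m, giving peak height M/(n_e·A·√(4πDt)) = 14.3/(0.44 × 3.57 × 8.941) = 1.018 kg/m³.
(x−vt)²/(4Dt) = (-3.424)²/(4 × 0.0497 × 128) = 0.4607; exp(−0.4607) = 0.6308.
C = 1.018 × 0.6308 = 0.642 kg/m³.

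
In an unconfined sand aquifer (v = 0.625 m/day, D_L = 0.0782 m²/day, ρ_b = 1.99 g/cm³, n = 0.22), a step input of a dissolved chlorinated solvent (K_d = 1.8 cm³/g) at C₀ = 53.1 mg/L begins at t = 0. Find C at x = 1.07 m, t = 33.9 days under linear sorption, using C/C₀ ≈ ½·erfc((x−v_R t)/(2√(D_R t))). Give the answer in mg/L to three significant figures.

Retardation factor R = 1 + ρ_b·K_d/n = 1 + 1.99 × 1.8/0.22 = 17.28.
Sorption retards both mechanisms: v_R = v/R = 0.03617 m/day, D_R = D/R = 0.004525 m²/day.
v_R·t = 0.03617 × 33.9 = 1.226163 m; 2√(D_R t) = 0.7833 m; argument = (1.07 − 1.226163)/0.7833 = -0.1994.
C = C₀ × ½·erfc(-0.1994) = 53.1 × 0.6110 = 32.4 mg/L.

32.4 mg/L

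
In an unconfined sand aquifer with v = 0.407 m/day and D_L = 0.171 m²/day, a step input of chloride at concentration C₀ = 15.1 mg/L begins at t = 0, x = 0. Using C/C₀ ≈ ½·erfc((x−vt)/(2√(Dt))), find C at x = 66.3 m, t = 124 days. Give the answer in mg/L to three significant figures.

For a continuous step input, C/C₀ ≈ ½·erfc((x−vt)/(2√(Dt))).
vt = 0.407 × 124 = 50.468 m and 2√(Dt) = 2√(0.171 × 124) = 9.210 m.
Argument (x−vt)/(2√(Dt)) = (66.3 − 50.468)/9.210 = 1.719; ½·erfc(1.719) = 0.007528.
C = 15.1 × 0.007528 = 0.114 mg/L.

0.114 mg/L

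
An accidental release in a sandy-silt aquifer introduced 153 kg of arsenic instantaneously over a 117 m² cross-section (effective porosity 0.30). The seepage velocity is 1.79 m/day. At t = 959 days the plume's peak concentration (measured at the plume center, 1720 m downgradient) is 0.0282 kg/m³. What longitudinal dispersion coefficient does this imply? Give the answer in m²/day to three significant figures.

At the plume center C_max = M/(n_e·A·√(4πDt)), so D = M²/(4πt·(n_e·A·C_max)²).
n_e·A·C_max = 0.30 × 117 × 0.0282 = 0.9898 kg/m.
D = 153²/(4π × 959 × 0.9898²) = 1.98 m²/day.

1.98 m²/day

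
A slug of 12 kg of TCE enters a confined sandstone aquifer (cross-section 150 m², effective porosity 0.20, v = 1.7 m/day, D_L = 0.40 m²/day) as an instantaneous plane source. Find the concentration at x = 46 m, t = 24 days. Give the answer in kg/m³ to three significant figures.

For an instantaneous plane source, C(x,t) = M/(n_e·A·√(4πDt)) · exp(−(x−vt)²/(4Dt)), with n_e·A the pore (flow) area.
Plume center vt = 1.7 × 24 = 40.8 m, so the well at 46 m is 5.2 m downgradient of the peak.
√(4πDt) = 10.98 m, giving peak height M/(n_e·A·√(4πDt)) = 12/(0.20 × 150 × 10.98) = 0.03643 kg/m³.
(x−vt)²/(4Dt) = (5.2)²/(4 × 0.40 × 24) = 0.7042; exp(−0.7042) = 0.4945.
C = 0.03643 × 0.4945 = 0.0180 kg/m³.

0.0180 kg/m³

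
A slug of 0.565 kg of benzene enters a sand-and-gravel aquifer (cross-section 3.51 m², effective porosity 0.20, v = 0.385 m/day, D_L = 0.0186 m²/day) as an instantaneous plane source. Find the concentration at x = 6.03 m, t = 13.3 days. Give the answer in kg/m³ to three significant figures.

For an instantaneous plane source, C(x,t) = M/(n_e·A·√(4πDt)) · exp(−(x−vt)²/(4Dt)), with n_e·A the pore (flow) area.
Plume center vt = 0.385 × 13.3 = 5.1205 m, so the well at 6.03 m is 0.9095 m downgradient of the peak.
√(4πDt) = 1.763 m, giving peak height M/(n_e·A·√(4πDt)) = 0.565/(0.20 × 3.51 × 1.763) = 0.4565 kg/m³.
(x−vt)²/(4Dt) = (0.9095)²/(4 × 0.0186 × 13.3) = 0.8360; exp(−0.8360) = 0.4334.
C = 0.4565 × 0.4334 = 0.198 kg/m³.

0.198 kg/m³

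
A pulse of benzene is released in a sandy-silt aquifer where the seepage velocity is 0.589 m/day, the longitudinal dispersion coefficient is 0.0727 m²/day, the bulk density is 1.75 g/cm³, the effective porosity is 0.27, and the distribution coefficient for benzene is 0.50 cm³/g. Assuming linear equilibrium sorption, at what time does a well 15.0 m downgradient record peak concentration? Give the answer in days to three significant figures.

107 days

Retardation factor R = 1 + ρ_b·K_d/n = 1 + 1.75 × 0.50/0.27 = 4.241.
Sorption retards both mechanisms: v_R = v/R = 0.1389 m/day, D_R = D/R = 0.01714 m²/day.
Peak time from v_R²t² + 2D_R t − x² = 0: t = (√(D_R² + v_R²x²) − D_R)/v_R².
√(D_R² + v_R²x²) = √(0.01714² + 0.1389² × 15.0²) = 2.084; v_R² = 0.01929.
t = (2.084 − 0.01714)/0.01929 = 107 days.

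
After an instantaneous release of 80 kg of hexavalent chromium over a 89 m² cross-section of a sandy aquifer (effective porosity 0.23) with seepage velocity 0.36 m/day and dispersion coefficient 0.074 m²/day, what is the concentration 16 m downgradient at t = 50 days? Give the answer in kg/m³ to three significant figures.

0.437 kg/m³

For an instantaneous plane source, C(x,t) = M/(n_e·A·√(4πDt)) · exp(−(x−vt)²/(4Dt)), with n_e·A the pore (flow) area.
Plume center vt = 0.36 × 50 = 18 m, so the well at 16 m is 2 m upgradient of the peak.
√(4πDt) = 6.819 m, giving peak height M/(n_e·A·√(4πDt)) = 80/(0.23 × 89 × 6.819) = 0.5731 kg/m³.
(x−vt)²/(4Dt) = (-2)²/(4 × 0.074 × 50) = 0.2703; exp(−0.2703) = 0.7632.
C = 0.5731 × 0.7632 = 0.437 kg/m³.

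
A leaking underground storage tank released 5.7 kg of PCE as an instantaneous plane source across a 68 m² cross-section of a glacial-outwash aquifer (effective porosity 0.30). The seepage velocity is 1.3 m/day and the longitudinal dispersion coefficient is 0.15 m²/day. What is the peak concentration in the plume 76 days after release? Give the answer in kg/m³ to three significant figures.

0.0233 kg/m³

The peak of an instantaneous 1D plume sits at x = vt; there the Gaussian factor is 1 and C_max = M/(n_e·A·√(4πDt)), where n_e·A is the pore area the mass is dissolved in.
√(4πDt) = √(4π × 0.15 × 76) = 11.97 m, so C_max = 5.7/(0.30 × 68 × 11.97) = 0.0233 kg/m³.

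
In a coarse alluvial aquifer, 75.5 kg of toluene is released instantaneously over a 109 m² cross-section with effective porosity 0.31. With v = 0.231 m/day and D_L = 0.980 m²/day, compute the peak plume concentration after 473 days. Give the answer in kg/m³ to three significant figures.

The peak of an instantaneous 1D plume sits at x = vt; there the Gaussian factor is 1 and C_max = M/(n_e·A·√(4πDt)), where n_e·A is the pore area the mass is dissolved in.
√(4πDt) = √(4π × 0.980 × 473) = 76.32 m, so C_max = 75.5/(0.31 × 109 × 76.32) = 0.0293 kg/m³.

0.0293 kg/m³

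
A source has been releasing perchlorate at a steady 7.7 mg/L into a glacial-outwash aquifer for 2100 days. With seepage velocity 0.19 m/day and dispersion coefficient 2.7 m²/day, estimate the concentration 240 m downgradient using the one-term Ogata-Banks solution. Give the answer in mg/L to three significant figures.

For a continuous step input, C/C₀ ≈ ½·erfc((x−vt)/(2√(Dt))).
vt = 0.19 × 2100 = 399 m and 2√(Dt) = 2√(2.7 × 2100) = 150.6 m.
Argument (x−vt)/(2√(Dt)) = (240 − 399)/150.6 = -1.056; ½·erfc(-1.056) = 0.9323.
C = 7.7 × 0.9323 = 7.18 mg/L.

7.18 mg/L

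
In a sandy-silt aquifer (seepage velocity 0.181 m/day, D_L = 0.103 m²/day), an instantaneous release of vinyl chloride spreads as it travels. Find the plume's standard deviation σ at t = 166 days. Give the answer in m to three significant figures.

5.85 m

Dispersive spreading gives a Gaussian with σ² = 2Dt; advection only shifts the center.
σ = √(2 × 0.103 × 166) = 5.85 m.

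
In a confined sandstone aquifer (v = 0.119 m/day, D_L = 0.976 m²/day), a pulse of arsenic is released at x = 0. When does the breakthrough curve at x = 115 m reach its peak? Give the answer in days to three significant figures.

For the 1D instantaneous-source solution, setting ∂C/∂t = 0 at fixed x gives v²t² + 2Dt − x² = 0, so t = (√(D² + v²x²) − D)/v².
√(D² + v²x²) = √(0.976² + 0.119² × 115²) = 13.72; v² = 0.014161.
t = (13.72 − 0.976)/0.014161 = 900 days (vs. the pure-advection estimate x/v = 966 d).

900 days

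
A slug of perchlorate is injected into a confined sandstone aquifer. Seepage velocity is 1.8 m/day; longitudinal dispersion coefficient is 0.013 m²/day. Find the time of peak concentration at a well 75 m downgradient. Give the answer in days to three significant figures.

41.7 days

For the 1D instantaneous-source solution, setting ∂C/∂t = 0 at fixed x gives v²t² + 2Dt − x² = 0, so t = (√(D² + v²x²) − D)/v².
√(D² + v²x²) = √(0.013² + 1.8² × 75²) = 135.0; v² = 3.24.
t = (135.0 − 0.013)/3.24 = 41.7 days (vs. the pure-advection estimate x/v = 41.7 d).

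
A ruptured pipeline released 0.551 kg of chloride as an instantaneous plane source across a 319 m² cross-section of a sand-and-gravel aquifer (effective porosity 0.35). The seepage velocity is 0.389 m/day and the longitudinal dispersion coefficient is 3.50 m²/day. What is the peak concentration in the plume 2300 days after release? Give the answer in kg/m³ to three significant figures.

1.55e-05 kg/m³

The peak of an instantaneous 1D plume sits at x = vt; there the Gaussian factor is 1 and C_max = M/(n_e·A·√(4πDt)), where n_e·A is the pore area the mass is dissolved in.
√(4πDt) = √(4π × 3.50 × 2300) = 318.1 m, so C_max = 0.551/(0.35 × 319 × 318.1) = 1.55e-05 kg/m³.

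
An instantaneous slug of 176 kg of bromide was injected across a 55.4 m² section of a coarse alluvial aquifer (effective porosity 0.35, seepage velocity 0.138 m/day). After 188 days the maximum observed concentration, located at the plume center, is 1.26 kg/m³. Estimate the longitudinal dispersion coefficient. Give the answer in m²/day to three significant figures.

At the plume center C_max = M/(n_e·A·√(4πDt)), so D = M²/(4πt·(n_e·A·C_max)²).
n_e·A·C_max = 0.35 × 55.4 × 1.26 = 24.43 kg/m.
D = 176²/(4π × 188 × 24.43²) = 0.0220 m²/day.

0.0220 m²/day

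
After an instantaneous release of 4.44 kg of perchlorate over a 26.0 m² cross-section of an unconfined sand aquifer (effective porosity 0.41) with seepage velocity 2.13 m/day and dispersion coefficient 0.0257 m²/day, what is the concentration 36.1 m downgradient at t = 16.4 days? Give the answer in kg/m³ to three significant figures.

For an instantaneous plane source, C(x,t) = M/(n_e·A·√(4πDt)) · exp(−(x−vt)²/(4Dt)), with n_e·A the pore (flow) area.
Plume center vt = 2.13 × 16.4 = 34.932 m, so the well at 36.1 m is 1.168 m downgradient of the peak.
√(4πDt) = 2.301 m, giving peak height M/(n_e·A·√(4πDt)) = 4.44/(0.41 × 26.0 × 2.301) = 0.1810 kg/m³.
(x−vt)²/(4Dt) = (1.168)²/(4 × 0.0257 × 16.4) = 0.8092; exp(−0.8092) = 0.4452.
C = 0.1810 × 0.4452 = 0.0806 kg/m³.

0.0806 kg/m³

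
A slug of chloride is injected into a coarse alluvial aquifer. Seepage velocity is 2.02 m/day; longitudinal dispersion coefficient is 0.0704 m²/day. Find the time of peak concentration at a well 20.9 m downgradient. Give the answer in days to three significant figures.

For the 1D instantaneous-source solution, setting ∂C/∂t = 0 at fixed x gives v²t² + 2Dt − x² = 0, so t = (√(D² + v²x²) − D)/v².
√(D² + v²x²) = √(0.0704² + 2.02² × 20.9²) = 42.22; v² = 4.0804.
t = (42.22 − 0.0704)/4.0804 = 10.3 days (vs. the pure-advection estimate x/v = 10.3 d).

10.3 days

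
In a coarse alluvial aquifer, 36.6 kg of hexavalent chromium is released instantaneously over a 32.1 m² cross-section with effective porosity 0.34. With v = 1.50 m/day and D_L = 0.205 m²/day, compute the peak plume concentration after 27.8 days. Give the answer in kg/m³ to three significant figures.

0.396 kg/m³

The peak of an instantaneous 1D plume sits at x = vt; there the Gaussian factor is 1 and C_max = M/(n_e·A·√(4πDt)), where n_e·A is the pore area the mass is dissolved in.
√(4πDt) = √(4π × 0.205 × 27.8) = 8.463 m, so C_max = 36.6/(0.34 × 32.1 × 8.463) = 0.396 kg/m³.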